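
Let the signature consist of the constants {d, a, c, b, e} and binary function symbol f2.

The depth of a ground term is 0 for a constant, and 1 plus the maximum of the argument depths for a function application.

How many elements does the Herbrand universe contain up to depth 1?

30

If N_k denotes the number of depth-≤k ground terms, the 5 constants give N_0 = 5, and each function symbol of arity r contributes N_{k-1}^r new terms at level k: N_k = 5 + N_{k-1}^2.
N_0 = 5
N_1 = 5 + 5^2 = 30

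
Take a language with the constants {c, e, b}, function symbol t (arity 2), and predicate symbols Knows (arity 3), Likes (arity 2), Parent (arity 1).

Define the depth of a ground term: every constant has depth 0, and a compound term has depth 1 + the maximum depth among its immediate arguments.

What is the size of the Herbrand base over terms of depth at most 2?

First count ground terms of depth ≤ 2.
Write N_k for the number of ground terms of depth ≤ k. A term of depth ≤ k is either a constant or a function symbol applied to arguments of depth ≤ k−1, so N_k = 3 + N_{k-1}^2.
N_0 = 3
N_1 = 3 + 3^2 = 12
N_2 = 3 + 12^2 = 147
So |H| = 147.
Each predicate of arity r yields |H|^r ground atoms (one per choice of an r-tuple from H):
  Knows: 147^3 = 3176523;  Likes: 147^2 = 21609;  Parent: 147
Total ground atoms: 3176523 + 21609 + 147 = 3198279.

3198279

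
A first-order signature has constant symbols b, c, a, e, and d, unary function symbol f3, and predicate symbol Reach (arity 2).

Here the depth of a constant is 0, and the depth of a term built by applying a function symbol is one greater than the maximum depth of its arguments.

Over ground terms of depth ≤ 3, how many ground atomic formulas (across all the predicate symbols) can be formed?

First count ground terms of depth ≤ 3.
Write N_k for the number of ground terms of depth ≤ k. A term of depth ≤ k is either a constant or a function symbol applied to arguments of depth ≤ k−1, so N_k = 5 + N_{k-1}.
N_0 = 5
N_1 = 5 + 5 = 10
N_2 = 5 + 10 = 15
N_3 = 5 + 15 = 20
So |H| = 20.
For each predicate symbol, the number of ground atoms is |H| raised to its arity; summing:
  Reach: 20^2 = 400
Total ground atoms: 400.

400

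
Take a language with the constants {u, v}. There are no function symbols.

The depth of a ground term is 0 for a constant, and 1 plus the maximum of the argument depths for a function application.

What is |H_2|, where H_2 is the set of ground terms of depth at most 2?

With no function symbols every ground term is a constant, so there are exactly 2 ground terms at every depth bound.
N_0 = 2
N_1 = 2
N_2 = 2
Explicitly: u, v.

2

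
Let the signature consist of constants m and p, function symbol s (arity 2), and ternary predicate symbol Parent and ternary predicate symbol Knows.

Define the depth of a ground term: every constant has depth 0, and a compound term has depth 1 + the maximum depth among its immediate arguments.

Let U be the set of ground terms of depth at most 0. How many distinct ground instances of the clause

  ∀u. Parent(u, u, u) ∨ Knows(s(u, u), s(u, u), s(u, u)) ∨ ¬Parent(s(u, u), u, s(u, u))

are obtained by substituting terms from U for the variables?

2

Ground terms of depth ≤ 0:
  If N_k denotes the number of depth-≤k ground terms, the 2 constants give N_0 = 2, and each function symbol of arity r contributes N_{k-1}^r new terms at level k: N_k = 2 + N_{k-1}^2.
  N_0 = 2
  Explicitly: m, p.
So there are 2 ground terms available for substitution.
The variable u ranges independently over the available ground terms, and distinct assignments produce distinct instances.
Number of ground instances = 2.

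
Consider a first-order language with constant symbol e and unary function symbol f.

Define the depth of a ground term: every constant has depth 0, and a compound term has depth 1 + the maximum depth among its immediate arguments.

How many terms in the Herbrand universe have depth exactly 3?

Let N_k count ground terms of depth at most k. Each non-constant term of depth ≤ k is some function symbol applied to depth-≤(k−1) arguments, giving N_k = 1 + N_{k-1}.
N_0 = 1
N_1 = 1 + 1 = 2
N_2 = 1 + 2 = 3
N_3 = 1 + 3 = 4
Terms of depth exactly 3: N_3 − N_2 = 4 − 3 = 1.

1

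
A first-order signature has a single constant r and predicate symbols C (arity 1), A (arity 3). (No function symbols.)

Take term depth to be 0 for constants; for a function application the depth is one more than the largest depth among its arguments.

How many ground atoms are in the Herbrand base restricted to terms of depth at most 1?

First count ground terms of depth ≤ 1.
With no function symbols every ground term is a constant, so there is exactly 1 ground term at every depth bound.
N_0 = 1
N_1 = 1
Explicitly: r.
So |H| = 1.
For each predicate symbol, the number of ground atoms is |H| raised to its arity; summing:
  C: 1;  A: 1^3 = 1
Total ground atoms: 1 + 1 = 2.

2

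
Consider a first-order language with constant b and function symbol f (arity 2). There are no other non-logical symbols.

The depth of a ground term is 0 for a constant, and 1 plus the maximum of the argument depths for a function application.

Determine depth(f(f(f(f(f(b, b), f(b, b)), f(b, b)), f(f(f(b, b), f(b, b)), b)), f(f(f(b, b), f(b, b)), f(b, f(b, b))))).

5

depth(f(b, b)) = 1 + max(0, 0) = 1
depth(f(f(b, b), f(b, b))) = 1 + max(1, 1) = 2
depth(f(f(f(b, b), f(b, b)), f(b, b))) = 1 + max(2, 1) = 3
depth(f(f(f(b, b), f(b, b)), b)) = 1 + max(2, 0) = 3
depth(f(f(f(f(b, b), f(b, b)), f(b, b)), f(f(f(b, b), f(b, b)), b))) = 1 + max(3, 3) = 4
depth(f(b, f(b, b))) = 1 + max(0, 1) = 2
depth(f(f(f(b, b), f(b, b)), f(b, f(b, b)))) = 1 + max(2, 2) = 3
depth(f(f(f(f(f(b, b), f(b, b)), f(b, b)), f(f(f(b, b), f(b, b)), b)), f(f(f(b, b), f(b, b)), f(b, f(b, b))))) = 1 + max(4, 3) = 5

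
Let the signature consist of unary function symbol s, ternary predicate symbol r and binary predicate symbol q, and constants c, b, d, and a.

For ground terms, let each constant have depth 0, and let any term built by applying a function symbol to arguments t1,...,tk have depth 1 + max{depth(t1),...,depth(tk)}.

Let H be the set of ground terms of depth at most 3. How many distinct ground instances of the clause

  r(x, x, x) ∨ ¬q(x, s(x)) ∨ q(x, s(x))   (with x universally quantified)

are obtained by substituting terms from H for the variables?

Ground terms of depth ≤ 3:
  Count level by level. With function symbols s/1, the terms of depth ≤ k are the 4 constants together with each function applied to depth-≤(k−1) tuples, so N_k = 4 + N_{k-1}.
  N_0 = 4
  N_1 = 4 + 4 = 8
  N_2 = 4 + 8 = 12
  N_3 = 4 + 12 = 16
So there are 16 ground terms available for substitution.
There is 1 variable to instantiate (x),  occurring in at least one literal, so different choices give different ground instances.
Number of ground instances = 16.

16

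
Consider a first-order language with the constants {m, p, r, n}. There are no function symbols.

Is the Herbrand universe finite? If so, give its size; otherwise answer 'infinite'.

There are no function symbols, so every ground term is one of the 4 constants.
The Herbrand universe is {m, p, r, n}, which is finite with 4 elements.

4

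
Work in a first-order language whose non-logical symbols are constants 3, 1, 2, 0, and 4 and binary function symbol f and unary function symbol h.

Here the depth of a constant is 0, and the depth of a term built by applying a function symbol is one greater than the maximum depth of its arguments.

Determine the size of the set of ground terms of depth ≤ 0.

5

Count level by level. With function symbols f/2, h/1, the terms of depth ≤ k are the 5 constants together with each function applied to depth-≤(k−1) tuples, so N_k = 5 + N_{k-1}^2 + N_{k-1}.
N_0 = 5
Explicitly: 3, 1, 2, 0, 4.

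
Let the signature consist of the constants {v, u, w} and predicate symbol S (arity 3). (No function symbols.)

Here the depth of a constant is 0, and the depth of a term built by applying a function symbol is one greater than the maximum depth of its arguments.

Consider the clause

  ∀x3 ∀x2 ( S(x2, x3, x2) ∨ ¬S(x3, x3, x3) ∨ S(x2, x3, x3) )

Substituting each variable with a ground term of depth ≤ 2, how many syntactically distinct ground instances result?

9

Ground terms of depth ≤ 2:
  With no function symbols every ground term is a constant, so there are exactly 3 ground terms at every depth bound.
  N_0 = 3
  N_1 = 3
  N_2 = 3
So there are 3 ground terms available for substitution.
Each of x3, x2 ranges independently over the available ground terms, and distinct assignments produce distinct instances.
Number of ground instances = 3^2 = 9.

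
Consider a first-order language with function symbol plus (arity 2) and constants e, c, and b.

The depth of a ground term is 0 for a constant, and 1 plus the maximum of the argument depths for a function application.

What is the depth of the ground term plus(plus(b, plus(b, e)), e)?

depth(plus(b, e)) = 1 + max(0, 0) = 1
depth(plus(b, plus(b, e))) = 1 + max(0, 1) = 2
depth(plus(plus(b, plus(b, e)), e)) = 1 + max(2, 0) = 3

3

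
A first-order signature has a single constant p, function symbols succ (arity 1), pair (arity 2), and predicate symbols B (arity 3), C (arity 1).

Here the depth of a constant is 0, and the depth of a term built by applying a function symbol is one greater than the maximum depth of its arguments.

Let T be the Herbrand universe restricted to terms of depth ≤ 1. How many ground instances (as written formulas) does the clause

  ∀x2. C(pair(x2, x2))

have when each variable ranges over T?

Ground terms of depth ≤ 1:
  Let N_k count ground terms of depth at most k. Each non-constant term of depth ≤ k is some function symbol applied to depth-≤(k−1) arguments, giving N_k = 1 + N_{k-1} + N_{k-1}^2.
  N_0 = 1
  N_1 = 1 + 1 + 1^2 = 3
  Explicitly: p, succ(p), pair(p, p).
So there are 3 ground terms available for substitution.
The body mentions the single quantified variable x2; since ground terms form a free algebra, no two substitutions collapse to the same formula.
Number of ground instances = 3.

3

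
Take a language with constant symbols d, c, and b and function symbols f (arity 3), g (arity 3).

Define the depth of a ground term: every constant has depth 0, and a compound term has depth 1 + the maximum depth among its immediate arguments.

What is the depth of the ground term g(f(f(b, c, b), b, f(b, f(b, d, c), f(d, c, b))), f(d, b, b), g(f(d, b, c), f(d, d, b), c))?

depth(f(b, c, b)) = 1 + max(0, 0, 0) = 1
depth(f(b, d, c)) = 1 + max(0, 0, 0) = 1
depth(f(d, c, b)) = 1 + max(0, 0, 0) = 1
depth(f(b, f(b, d, c), f(d, c, b))) = 1 + max(0, 1, 1) = 2
depth(f(f(b, c, b), b, f(b, f(b, d, c), f(d, c, b)))) = 1 + max(1, 0, 2) = 3
depth(f(d, b, b)) = 1 + max(0, 0, 0) = 1
depth(f(d, b, c)) = 1 + max(0, 0, 0) = 1
depth(f(d, d, b)) = 1 + max(0, 0, 0) = 1
depth(g(f(d, b, c), f(d, d, b), c)) = 1 + max(1, 1, 0) = 2
depth(g(f(f(b, c, b), b, f(b, f(b, d, c), f(d, c, b))), f(d, b, b), g(f(d, b, c), f(d, d, b), c))) = 1 + max(3, 1, 2) = 4

4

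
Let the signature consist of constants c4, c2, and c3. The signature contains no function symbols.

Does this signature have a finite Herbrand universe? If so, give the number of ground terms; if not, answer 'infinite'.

3

There are no function symbols, so every ground term is one of the 3 constants.
The Herbrand universe is {c4, c2, c3}, which is finite with 3 elements.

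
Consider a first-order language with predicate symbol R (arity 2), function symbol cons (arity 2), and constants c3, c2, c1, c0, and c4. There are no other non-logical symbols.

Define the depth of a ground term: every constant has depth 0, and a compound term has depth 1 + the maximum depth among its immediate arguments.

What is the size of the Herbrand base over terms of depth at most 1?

900

First count ground terms of depth ≤ 1.
Let N_k = |{terms of depth ≤ k}|. Then N_0 = 5 and N_k = 5 + N_{k-1}^2 for k ≥ 1 (one summand per function symbol, arity giving the exponent).
N_0 = 5
N_1 = 5 + 5^2 = 30
So |H| = 30.
For each predicate symbol, the number of ground atoms is |H| raised to its arity; summing:
  R: 30^2 = 900
Total ground atoms: 900.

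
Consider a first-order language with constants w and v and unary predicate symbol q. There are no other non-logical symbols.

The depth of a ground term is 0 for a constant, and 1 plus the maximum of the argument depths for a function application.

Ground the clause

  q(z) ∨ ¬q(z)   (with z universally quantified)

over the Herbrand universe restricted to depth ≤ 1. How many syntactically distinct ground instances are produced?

Ground terms of depth ≤ 1:
  With no function symbols every ground term is a constant, so there are exactly 2 ground terms at every depth bound.
  N_0 = 2
  N_1 = 2
So there are 2 ground terms available for substitution.
The variable z ranges independently over the available ground terms, and distinct assignments produce distinct instances.
Number of ground instances = 2.

2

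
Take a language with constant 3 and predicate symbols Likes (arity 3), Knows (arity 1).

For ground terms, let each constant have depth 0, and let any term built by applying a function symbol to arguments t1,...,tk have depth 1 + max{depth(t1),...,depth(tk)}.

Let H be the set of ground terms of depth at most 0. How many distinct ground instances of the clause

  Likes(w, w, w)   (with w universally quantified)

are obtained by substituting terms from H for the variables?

1

Ground terms of depth ≤ 0:
  With no function symbols every ground term is a constant, so there is exactly 1 ground term at every depth bound.
  N_0 = 1
  Explicitly: 3.
So there is exactly 1 ground term available for substitution.
There is 1 variable to instantiate (w),  occurring in at least one literal, so different choices give different ground instances.
Number of ground instances = 1.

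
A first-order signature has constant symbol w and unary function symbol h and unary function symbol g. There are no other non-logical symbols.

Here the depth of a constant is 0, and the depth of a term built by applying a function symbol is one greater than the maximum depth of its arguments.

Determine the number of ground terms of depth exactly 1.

2

Let N_k = |{terms of depth ≤ k}|. Then N_0 = 1 and N_k = 1 + N_{k-1} + N_{k-1} for k ≥ 1 (one summand per function symbol, arity giving the exponent).
N_0 = 1
N_1 = 1 + 1 + 1 = 3
Terms of depth exactly 1: N_1 − N_0 = 3 − 1 = 2.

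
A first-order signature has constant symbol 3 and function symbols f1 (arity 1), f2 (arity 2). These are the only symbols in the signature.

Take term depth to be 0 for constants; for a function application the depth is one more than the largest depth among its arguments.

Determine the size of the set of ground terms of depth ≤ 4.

Let N_k count ground terms of depth at most k. Each non-constant term of depth ≤ k is some function symbol applied to depth-≤(k−1) arguments, giving N_k = 1 + N_{k-1} + N_{k-1}^2.
N_0 = 1
N_1 = 1 + 1 + 1^2 = 3
N_2 = 1 + 3 + 3^2 = 13
N_3 = 1 + 13 + 13^2 = 183
N_4 = 1 + 183 + 183^2 = 33673

33673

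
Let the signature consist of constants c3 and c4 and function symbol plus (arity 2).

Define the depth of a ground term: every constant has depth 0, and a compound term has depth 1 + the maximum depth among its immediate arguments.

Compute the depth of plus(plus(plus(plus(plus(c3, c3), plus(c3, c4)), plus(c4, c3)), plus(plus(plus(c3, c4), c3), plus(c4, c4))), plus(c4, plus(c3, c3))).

5

depth(plus(c3, c3)) = 1 + max(0, 0) = 1
depth(plus(c3, c4)) = 1 + max(0, 0) = 1
depth(plus(plus(c3, c3), plus(c3, c4))) = 1 + max(1, 1) = 2
depth(plus(c4, c3)) = 1 + max(0, 0) = 1
depth(plus(plus(plus(c3, c3), plus(c3, c4)), plus(c4, c3))) = 1 + max(2, 1) = 3
depth(plus(plus(c3, c4), c3)) = 1 + max(1, 0) = 2
depth(plus(c4, c4)) = 1 + max(0, 0) = 1
depth(plus(plus(plus(c3, c4), c3), plus(c4, c4))) = 1 + max(2, 1) = 3
depth(plus(plus(plus(plus(c3, c3), plus(c3, c4)), plus(c4, c3)), plus(plus(plus(c3, c4), c3), plus(c4, c4)))) = 1 + max(3, 3) = 4
depth(plus(c4, plus(c3, c3))) = 1 + max(0, 1) = 2
depth(plus(plus(plus(plus(plus(c3, c3), plus(c3, c4)), plus(c4, c3)), plus(plus(plus(c3, c4), c3), plus(c4, c4))), plus(c4, plus(c3, c3)))) = 1 + max(4, 2) = 5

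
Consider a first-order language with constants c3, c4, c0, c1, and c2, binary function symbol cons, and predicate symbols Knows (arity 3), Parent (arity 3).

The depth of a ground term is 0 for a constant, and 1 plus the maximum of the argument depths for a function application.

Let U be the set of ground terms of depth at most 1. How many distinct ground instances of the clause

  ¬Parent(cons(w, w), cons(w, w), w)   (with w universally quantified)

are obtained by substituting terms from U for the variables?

30

Ground terms of depth ≤ 1:
  If N_k denotes the number of depth-≤k ground terms, the 5 constants give N_0 = 5, and each function symbol of arity r contributes N_{k-1}^r new terms at level k: N_k = 5 + N_{k-1}^2.
  N_0 = 5
  N_1 = 5 + 5^2 = 30
So there are 30 ground terms available for substitution.
There is 1 variable to instantiate (w),  occurring in at least one literal, so different choices give different ground instances.
Number of ground instances = 30.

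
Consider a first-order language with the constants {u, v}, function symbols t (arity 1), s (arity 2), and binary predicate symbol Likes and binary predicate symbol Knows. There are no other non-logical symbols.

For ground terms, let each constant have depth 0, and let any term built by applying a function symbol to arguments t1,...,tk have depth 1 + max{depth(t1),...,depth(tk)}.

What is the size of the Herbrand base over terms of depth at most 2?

First count ground terms of depth ≤ 2.
Let N_k count ground terms of depth at most k. Each non-constant term of depth ≤ k is some function symbol applied to depth-≤(k−1) arguments, giving N_k = 2 + N_{k-1} + N_{k-1}^2.
N_0 = 2
N_1 = 2 + 2 + 2^2 = 8
N_2 = 2 + 8 + 8^2 = 74
So |H| = 74.
A ground atom is a predicate applied to a tuple of terms from H, so the count is the sum over predicates of |H|^arity:
  Likes: 74^2 = 5476;  Knows: 74^2 = 5476
Total ground atoms: 5476 + 5476 = 10952.

10952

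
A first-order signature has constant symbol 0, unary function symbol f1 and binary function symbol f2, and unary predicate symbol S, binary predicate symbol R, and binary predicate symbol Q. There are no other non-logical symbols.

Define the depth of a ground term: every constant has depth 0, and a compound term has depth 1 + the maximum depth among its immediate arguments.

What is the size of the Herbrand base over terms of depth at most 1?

21

First count ground terms of depth ≤ 1.
Count level by level. With function symbols f1/1, f2/2, the terms of depth ≤ k are the 1 constant together with each function applied to depth-≤(k−1) tuples, so N_k = 1 + N_{k-1} + N_{k-1}^2.
N_0 = 1
N_1 = 1 + 1 + 1^2 = 3
Explicitly: 0, f1(0), f2(0, 0).
So |H| = 3.
Each predicate of arity r yields |H|^r ground atoms (one per choice of an r-tuple from H):
  S: 3;  R: 3^2 = 9;  Q: 3^2 = 9
Total ground atoms: 3 + 9 + 9 = 21.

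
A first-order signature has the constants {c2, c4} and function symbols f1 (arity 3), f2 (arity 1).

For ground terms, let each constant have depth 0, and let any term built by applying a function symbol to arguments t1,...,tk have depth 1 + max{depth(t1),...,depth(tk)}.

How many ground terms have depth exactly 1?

10

Let N_k = |{terms of depth ≤ k}|. Then N_0 = 2 and N_k = 2 + N_{k-1}^3 + N_{k-1} for k ≥ 1 (one summand per function symbol, arity giving the exponent).
N_0 = 2
N_1 = 2 + 2^3 + 2 = 12
Terms of depth exactly 1: N_1 − N_0 = 12 − 2 = 10.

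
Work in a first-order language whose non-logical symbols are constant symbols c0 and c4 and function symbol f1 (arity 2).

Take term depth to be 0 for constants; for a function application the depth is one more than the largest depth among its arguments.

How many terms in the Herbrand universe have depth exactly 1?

Let N_k = |{terms of depth ≤ k}|. Then N_0 = 2 and N_k = 2 + N_{k-1}^2 for k ≥ 1 (one summand per function symbol, arity giving the exponent).
N_0 = 2
N_1 = 2 + 2^2 = 6
Terms of depth exactly 1: N_1 − N_0 = 6 − 2 = 4.

4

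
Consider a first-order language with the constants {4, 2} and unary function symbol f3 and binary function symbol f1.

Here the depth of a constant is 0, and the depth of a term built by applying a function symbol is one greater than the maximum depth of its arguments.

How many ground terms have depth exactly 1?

6

Write N_k for the number of ground terms of depth ≤ k. A term of depth ≤ k is either a constant or a function symbol applied to arguments of depth ≤ k−1, so N_k = 2 + N_{k-1} + N_{k-1}^2.
N_0 = 2
N_1 = 2 + 2 + 2^2 = 8
Terms of depth exactly 1: N_1 − N_0 = 8 − 2 = 6.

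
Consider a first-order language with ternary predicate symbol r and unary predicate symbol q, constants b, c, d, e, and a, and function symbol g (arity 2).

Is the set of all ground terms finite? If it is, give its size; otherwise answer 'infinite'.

infinite

The signature has at least one function symbol (g, arity 2) and at least one constant (b).
Iterating g gives infinitely many distinct ground terms: b, g(b, b), g(g(b, b), g(b, b)), ...
So the Herbrand universe is infinite.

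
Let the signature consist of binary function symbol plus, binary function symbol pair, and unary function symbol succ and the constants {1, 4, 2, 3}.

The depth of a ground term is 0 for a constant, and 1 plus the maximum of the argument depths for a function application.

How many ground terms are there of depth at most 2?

Let N_k = |{terms of depth ≤ k}|. Then N_0 = 4 and N_k = 4 + N_{k-1}^2 + N_{k-1}^2 + N_{k-1} for k ≥ 1 (one summand per function symbol, arity giving the exponent).
N_0 = 4
N_1 = 4 + 4^2 + 4^2 + 4 = 40
N_2 = 4 + 40^2 + 40^2 + 40 = 3244

3244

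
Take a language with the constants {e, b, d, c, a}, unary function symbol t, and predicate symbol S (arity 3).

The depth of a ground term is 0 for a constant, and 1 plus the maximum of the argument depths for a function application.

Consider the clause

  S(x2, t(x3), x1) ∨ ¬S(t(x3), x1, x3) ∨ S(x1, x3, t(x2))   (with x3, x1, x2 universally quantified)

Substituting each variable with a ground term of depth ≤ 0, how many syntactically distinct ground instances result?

125

Ground terms of depth ≤ 0:
  Let N_k count ground terms of depth at most k. Each non-constant term of depth ≤ k is some function symbol applied to depth-≤(k−1) arguments, giving N_k = 5 + N_{k-1}.
  N_0 = 5
So there are 5 ground terms available for substitution.
The body mentions every one of the 3 quantified variables; since ground terms form a free algebra, no two substitutions collapse to the same formula.
Number of ground instances = 5^3 = 125.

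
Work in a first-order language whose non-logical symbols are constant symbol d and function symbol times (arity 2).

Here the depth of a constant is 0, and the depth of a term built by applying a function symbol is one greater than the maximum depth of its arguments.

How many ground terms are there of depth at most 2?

5

Let N_k = |{terms of depth ≤ k}|. Then N_0 = 1 and N_k = 1 + N_{k-1}^2 for k ≥ 1 (one summand per function symbol, arity giving the exponent).
N_0 = 1
N_1 = 1 + 1^2 = 2
N_2 = 1 + 2^2 = 5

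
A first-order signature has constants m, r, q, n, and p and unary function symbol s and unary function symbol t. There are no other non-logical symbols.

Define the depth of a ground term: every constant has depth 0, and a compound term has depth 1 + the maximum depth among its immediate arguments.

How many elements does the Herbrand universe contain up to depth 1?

15

Let N_k = |{terms of depth ≤ k}|. Then N_0 = 5 and N_k = 5 + N_{k-1} + N_{k-1} for k ≥ 1 (one summand per function symbol, arity giving the exponent).
N_0 = 5
N_1 = 5 + 5 + 5 = 15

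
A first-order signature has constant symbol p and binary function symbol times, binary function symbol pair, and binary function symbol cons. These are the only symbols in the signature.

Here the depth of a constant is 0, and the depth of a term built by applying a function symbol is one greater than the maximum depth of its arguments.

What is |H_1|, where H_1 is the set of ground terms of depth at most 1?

4

If N_k denotes the number of depth-≤k ground terms, the 1 constant gives N_0 = 1, and each function symbol of arity r contributes N_{k-1}^r new terms at level k: N_k = 1 + N_{k-1}^2 + N_{k-1}^2 + N_{k-1}^2.
N_0 = 1
N_1 = 1 + 1^2 + 1^2 + 1^2 = 4
Explicitly: p, times(p, p), pair(p, p), cons(p, p).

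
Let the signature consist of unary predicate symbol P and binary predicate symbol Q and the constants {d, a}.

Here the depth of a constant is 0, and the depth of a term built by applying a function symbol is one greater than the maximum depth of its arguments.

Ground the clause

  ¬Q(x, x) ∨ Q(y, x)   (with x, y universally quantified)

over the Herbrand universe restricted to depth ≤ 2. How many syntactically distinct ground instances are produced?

4

Ground terms of depth ≤ 2:
  With no function symbols every ground term is a constant, so there are exactly 2 ground terms at every depth bound.
  N_0 = 2
  N_1 = 2
  N_2 = 2
  Explicitly: d, a.
So there are 2 ground terms available for substitution.
There are 2 variables to instantiate (x, y), each occurring in at least one literal, so different choices give different ground instances.
Number of ground instances = 2^2 = 4.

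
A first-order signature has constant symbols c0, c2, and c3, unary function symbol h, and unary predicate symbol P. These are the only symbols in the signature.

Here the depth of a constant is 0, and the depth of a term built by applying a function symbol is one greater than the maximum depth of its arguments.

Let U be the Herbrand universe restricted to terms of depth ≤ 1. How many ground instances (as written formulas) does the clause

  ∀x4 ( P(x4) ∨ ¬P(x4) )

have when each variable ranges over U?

Ground terms of depth ≤ 1:
  If N_k denotes the number of depth-≤k ground terms, the 3 constants give N_0 = 3, and each function symbol of arity r contributes N_{k-1}^r new terms at level k: N_k = 3 + N_{k-1}.
  N_0 = 3
  N_1 = 3 + 3 = 6
So there are 6 ground terms available for substitution.
The body mentions the single quantified variable x4; since ground terms form a free algebra, no two substitutions collapse to the same formula.
Number of ground instances = 6.

6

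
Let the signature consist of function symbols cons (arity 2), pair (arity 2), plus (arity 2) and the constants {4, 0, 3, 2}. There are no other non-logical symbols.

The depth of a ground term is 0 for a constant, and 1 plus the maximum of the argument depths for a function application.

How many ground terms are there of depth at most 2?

8116

Write N_k for the number of ground terms of depth ≤ k. A term of depth ≤ k is either a constant or a function symbol applied to arguments of depth ≤ k−1, so N_k = 4 + N_{k-1}^2 + N_{k-1}^2 + N_{k-1}^2.
N_0 = 4
N_1 = 4 + 4^2 + 4^2 + 4^2 = 52
N_2 = 4 + 52^2 + 52^2 + 52^2 = 8116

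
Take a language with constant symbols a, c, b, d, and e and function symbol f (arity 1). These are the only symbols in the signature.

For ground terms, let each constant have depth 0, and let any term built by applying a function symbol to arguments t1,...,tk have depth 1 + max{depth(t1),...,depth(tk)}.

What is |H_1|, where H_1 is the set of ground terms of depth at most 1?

10

Let N_k count ground terms of depth at most k. Each non-constant term of depth ≤ k is some function symbol applied to depth-≤(k−1) arguments, giving N_k = 5 + N_{k-1}.
N_0 = 5
N_1 = 5 + 5 = 10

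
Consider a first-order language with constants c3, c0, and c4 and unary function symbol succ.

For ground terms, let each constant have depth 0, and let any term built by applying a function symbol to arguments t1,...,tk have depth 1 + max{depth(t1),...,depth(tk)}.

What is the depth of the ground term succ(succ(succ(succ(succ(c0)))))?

depth(succ(c0)) = 1 + depth(c0) = 1 + 0 = 1
depth(succ(succ(c0))) = 1 + depth(succ(c0)) = 1 + 1 = 2
depth(succ(succ(succ(c0)))) = 1 + depth(succ(succ(c0))) = 1 + 2 = 3
depth(succ(succ(succ(succ(c0))))) = 1 + depth(succ(succ(succ(c0)))) = 1 + 3 = 4
depth(succ(succ(succ(succ(succ(c0)))))) = 1 + depth(succ(succ(succ(succ(c0))))) = 1 + 4 = 5

5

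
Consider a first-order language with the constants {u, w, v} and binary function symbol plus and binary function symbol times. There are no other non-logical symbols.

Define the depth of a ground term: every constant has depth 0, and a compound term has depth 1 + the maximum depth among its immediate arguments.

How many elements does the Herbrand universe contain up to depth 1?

21

Let N_k = |{terms of depth ≤ k}|. Then N_0 = 3 and N_k = 3 + N_{k-1}^2 + N_{k-1}^2 for k ≥ 1 (one summand per function symbol, arity giving the exponent).
N_0 = 3
N_1 = 3 + 3^2 + 3^2 = 21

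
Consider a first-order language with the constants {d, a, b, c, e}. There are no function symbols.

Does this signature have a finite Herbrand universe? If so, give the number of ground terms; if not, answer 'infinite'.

5

There are no function symbols, so every ground term is one of the 5 constants.
The Herbrand universe is {d, a, b, c, e}, which is finite with 5 elements.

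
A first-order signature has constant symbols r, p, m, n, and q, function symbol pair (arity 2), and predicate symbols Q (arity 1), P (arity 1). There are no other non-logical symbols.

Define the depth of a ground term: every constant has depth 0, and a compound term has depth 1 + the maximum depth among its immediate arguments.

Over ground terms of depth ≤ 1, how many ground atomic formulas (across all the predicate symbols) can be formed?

First count ground terms of depth ≤ 1.
Let N_k count ground terms of depth at most k. Each non-constant term of depth ≤ k is some function symbol applied to depth-≤(k−1) arguments, giving N_k = 5 + N_{k-1}^2.
N_0 = 5
N_1 = 5 + 5^2 = 30
So |H| = 30.
A ground atom is a predicate applied to a tuple of terms from H, so the count is the sum over predicates of |H|^arity:
  Q: 30;  P: 30
Total ground atoms: 30 + 30 = 60.

60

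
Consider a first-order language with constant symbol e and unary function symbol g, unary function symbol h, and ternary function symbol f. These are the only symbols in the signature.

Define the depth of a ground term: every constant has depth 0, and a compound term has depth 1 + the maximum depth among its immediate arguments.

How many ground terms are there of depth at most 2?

Count level by level. With function symbols g/1, h/1, f/3, the terms of depth ≤ k are the 1 constant together with each function applied to depth-≤(k−1) tuples, so N_k = 1 + N_{k-1} + N_{k-1} + N_{k-1}^3.
N_0 = 1
N_1 = 1 + 1 + 1 + 1^3 = 4
N_2 = 1 + 4 + 4 + 4^3 = 73

73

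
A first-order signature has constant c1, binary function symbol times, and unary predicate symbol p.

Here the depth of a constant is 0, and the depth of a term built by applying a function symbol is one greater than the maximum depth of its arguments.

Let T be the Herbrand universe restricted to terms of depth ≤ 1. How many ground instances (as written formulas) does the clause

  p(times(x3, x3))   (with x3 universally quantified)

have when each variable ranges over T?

Ground terms of depth ≤ 1:
  Let N_k = |{terms of depth ≤ k}|. Then N_0 = 1 and N_k = 1 + N_{k-1}^2 for k ≥ 1 (one summand per function symbol, arity giving the exponent).
  N_0 = 1
  N_1 = 1 + 1^2 = 2
  Explicitly: c1, times(c1, c1).
So there are 2 ground terms available for substitution.
There is 1 variable to instantiate (x3),  occurring in at least one literal, so different choices give different ground instances.
Number of ground instances = 2.

2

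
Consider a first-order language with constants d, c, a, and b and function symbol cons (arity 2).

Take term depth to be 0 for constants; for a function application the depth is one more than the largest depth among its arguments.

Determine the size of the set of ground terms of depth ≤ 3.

163220

Let N_k count ground terms of depth at most k. Each non-constant term of depth ≤ k is some function symbol applied to depth-≤(k−1) arguments, giving N_k = 4 + N_{k-1}^2.
N_0 = 4
N_1 = 4 + 4^2 = 20
N_2 = 4 + 20^2 = 404
N_3 = 4 + 404^2 = 163220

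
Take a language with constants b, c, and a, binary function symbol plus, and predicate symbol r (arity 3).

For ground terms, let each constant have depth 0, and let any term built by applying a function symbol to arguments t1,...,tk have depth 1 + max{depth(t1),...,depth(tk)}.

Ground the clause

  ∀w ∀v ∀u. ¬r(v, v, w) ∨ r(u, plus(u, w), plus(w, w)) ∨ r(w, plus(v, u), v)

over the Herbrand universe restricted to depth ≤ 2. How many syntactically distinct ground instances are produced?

3176523

Ground terms of depth ≤ 2:
  Let N_k count ground terms of depth at most k. Each non-constant term of depth ≤ k is some function symbol applied to depth-≤(k−1) arguments, giving N_k = 3 + N_{k-1}^2.
  N_0 = 3
  N_1 = 3 + 3^2 = 12
  N_2 = 3 + 12^2 = 147
So there are 147 ground terms available for substitution.
The clause has 3 distinct variables (w, v, u), each appearing in the body. In the free term algebra distinct substitutions yield syntactically distinct ground instances.
Number of ground instances = 147^3 = 3176523.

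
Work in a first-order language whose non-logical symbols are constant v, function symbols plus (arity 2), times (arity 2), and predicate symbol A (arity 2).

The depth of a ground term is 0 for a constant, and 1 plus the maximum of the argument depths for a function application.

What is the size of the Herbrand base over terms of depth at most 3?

First count ground terms of depth ≤ 3.
Count level by level. With function symbols plus/2, times/2, the terms of depth ≤ k are the 1 constant together with each function applied to depth-≤(k−1) tuples, so N_k = 1 + N_{k-1}^2 + N_{k-1}^2.
N_0 = 1
N_1 = 1 + 1^2 + 1^2 = 3
N_2 = 1 + 3^2 + 3^2 = 19
N_3 = 1 + 19^2 + 19^2 = 723
So |H| = 723.
Ground atoms are formed by filling each argument slot of a predicate with a term from H, so an r-ary predicate gives |H|^r atoms:
  A: 723^2 = 522729
Total ground atoms: 522729.

522729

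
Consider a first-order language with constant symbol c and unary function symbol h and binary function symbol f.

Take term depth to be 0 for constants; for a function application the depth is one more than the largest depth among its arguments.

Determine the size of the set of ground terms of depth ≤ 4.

Count level by level. With function symbols h/1, f/2, the terms of depth ≤ k are the 1 constant together with each function applied to depth-≤(k−1) tuples, so N_k = 1 + N_{k-1} + N_{k-1}^2.
N_0 = 1
N_1 = 1 + 1 + 1^2 = 3
N_2 = 1 + 3 + 3^2 = 13
N_3 = 1 + 13 + 13^2 = 183
N_4 = 1 + 183 + 183^2 = 33673

33673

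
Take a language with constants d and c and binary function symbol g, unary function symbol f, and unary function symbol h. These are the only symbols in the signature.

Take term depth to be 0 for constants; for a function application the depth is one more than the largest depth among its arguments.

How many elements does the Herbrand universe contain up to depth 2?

Let N_k count ground terms of depth at most k. Each non-constant term of depth ≤ k is some function symbol applied to depth-≤(k−1) arguments, giving N_k = 2 + N_{k-1}^2 + N_{k-1} + N_{k-1}.
N_0 = 2
N_1 = 2 + 2^2 + 2 + 2 = 10
N_2 = 2 + 10^2 + 10 + 10 = 122

122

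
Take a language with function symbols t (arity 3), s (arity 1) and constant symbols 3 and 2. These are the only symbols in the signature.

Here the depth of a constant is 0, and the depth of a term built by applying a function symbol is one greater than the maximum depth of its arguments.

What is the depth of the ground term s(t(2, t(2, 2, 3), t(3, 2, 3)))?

3

depth(t(2, 2, 3)) = 1 + max(0, 0, 0) = 1
depth(t(3, 2, 3)) = 1 + max(0, 0, 0) = 1
depth(t(2, t(2, 2, 3), t(3, 2, 3))) = 1 + max(0, 1, 1) = 2
depth(s(t(2, t(2, 2, 3), t(3, 2, 3)))) = 1 + depth(t(2, t(2, 2, 3), t(3, 2, 3))) = 1 + 2 = 3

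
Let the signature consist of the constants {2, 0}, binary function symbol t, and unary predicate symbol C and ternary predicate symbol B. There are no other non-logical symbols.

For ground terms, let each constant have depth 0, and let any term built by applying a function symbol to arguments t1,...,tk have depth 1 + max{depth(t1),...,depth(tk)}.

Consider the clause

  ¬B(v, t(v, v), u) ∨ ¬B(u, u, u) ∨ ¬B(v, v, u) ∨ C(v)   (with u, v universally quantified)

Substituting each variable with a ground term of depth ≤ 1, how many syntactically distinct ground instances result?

Ground terms of depth ≤ 1:
  Let N_k count ground terms of depth at most k. Each non-constant term of depth ≤ k is some function symbol applied to depth-≤(k−1) arguments, giving N_k = 2 + N_{k-1}^2.
  N_0 = 2
  N_1 = 2 + 2^2 = 6
So there are 6 ground terms available for substitution.
Each of u, v ranges independently over the available ground terms, and distinct assignments produce distinct instances.
Number of ground instances = 6^2 = 36.

36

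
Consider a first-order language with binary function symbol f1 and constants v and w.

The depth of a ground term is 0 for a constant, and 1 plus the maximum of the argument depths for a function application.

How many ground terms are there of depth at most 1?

6

Write N_k for the number of ground terms of depth ≤ k. A term of depth ≤ k is either a constant or a function symbol applied to arguments of depth ≤ k−1, so N_k = 2 + N_{k-1}^2.
N_0 = 2
N_1 = 2 + 2^2 = 6
Explicitly: v, w, f1(v, v), f1(v, w), f1(w, v), f1(w, w).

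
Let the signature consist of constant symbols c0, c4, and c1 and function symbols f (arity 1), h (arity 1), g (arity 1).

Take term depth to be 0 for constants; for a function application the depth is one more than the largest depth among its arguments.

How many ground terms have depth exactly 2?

Write N_k for the number of ground terms of depth ≤ k. A term of depth ≤ k is either a constant or a function symbol applied to arguments of depth ≤ k−1, so N_k = 3 + N_{k-1} + N_{k-1} + N_{k-1}.
N_0 = 3
N_1 = 3 + 3 + 3 + 3 = 12
N_2 = 3 + 12 + 12 + 12 = 39
Terms of depth exactly 2: N_2 − N_1 = 39 − 12 = 27.

27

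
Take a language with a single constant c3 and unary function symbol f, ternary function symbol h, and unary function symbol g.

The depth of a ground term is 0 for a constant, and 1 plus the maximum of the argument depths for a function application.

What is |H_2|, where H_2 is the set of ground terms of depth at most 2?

Write N_k for the number of ground terms of depth ≤ k. A term of depth ≤ k is either a constant or a function symbol applied to arguments of depth ≤ k−1, so N_k = 1 + N_{k-1} + N_{k-1}^3 + N_{k-1}.
N_0 = 1
N_1 = 1 + 1 + 1^3 + 1 = 4
N_2 = 1 + 4 + 4^3 + 4 = 73

73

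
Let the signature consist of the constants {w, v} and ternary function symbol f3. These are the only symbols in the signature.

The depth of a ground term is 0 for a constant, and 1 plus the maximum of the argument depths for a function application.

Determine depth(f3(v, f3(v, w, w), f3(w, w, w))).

depth(f3(v, w, w)) = 1 + max(0, 0, 0) = 1
depth(f3(w, w, w)) = 1 + max(0, 0, 0) = 1
depth(f3(v, f3(v, w, w), f3(w, w, w))) = 1 + max(0, 1, 1) = 2

2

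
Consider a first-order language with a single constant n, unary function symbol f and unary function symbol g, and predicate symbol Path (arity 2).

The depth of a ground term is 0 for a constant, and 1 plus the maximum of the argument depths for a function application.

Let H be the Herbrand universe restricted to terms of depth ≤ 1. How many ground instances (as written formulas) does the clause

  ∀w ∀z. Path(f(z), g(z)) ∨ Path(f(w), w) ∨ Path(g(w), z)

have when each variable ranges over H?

Ground terms of depth ≤ 1:
  Count level by level. With function symbols f/1, g/1, the terms of depth ≤ k are the 1 constant together with each function applied to depth-≤(k−1) tuples, so N_k = 1 + N_{k-1} + N_{k-1}.
  N_0 = 1
  N_1 = 1 + 1 + 1 = 3
  Explicitly: n, f(n), g(n).
So there are 3 ground terms available for substitution.
The body mentions every one of the 2 quantified variables; since ground terms form a free algebra, no two substitutions collapse to the same formula.
Number of ground instances = 3^2 = 9.

9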